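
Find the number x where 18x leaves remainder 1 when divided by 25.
7

gcd(18, 25) = 1, so the inverse exists.
Extended Euclidean algorithm on (25, 18):
25 = 1 × 18 + 7  ⟹  7 = (1)·25 + (-1)·18
18 = 2 × 7 + 4  ⟹  4 = (-2)·25 + (3)·18
7 = 1 × 4 + 3  ⟹  3 = (3)·25 + (-4)·18
4 = 1 × 3 + 1  ⟹  1 = (-5)·25 + (7)·18
So (7)·18 ≡ 1 (mod 25), i.e. 18^(-1) ≡ 7 (mod 25).
Check: 18 × 7 = 126 ≡ 1 (mod 25)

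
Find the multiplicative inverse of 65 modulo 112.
81

gcd(65, 112) = 1, so the inverse exists.
Extended Euclidean algorithm on (112, 65):
112 = 1 × 65 + 47  ⟹  47 = (1)·112 + (-1)·65
65 = 1 × 47 + 18  ⟹  18 = (-1)·112 + (2)·65
47 = 2 × 18 + 11  ⟹  11 = (3)·112 + (-5)·65
18 = 1 × 11 + 7  ⟹  7 = (-4)·112 + (7)·65
11 = 1 × 7 + 4  ⟹  4 = (7)·112 + (-12)·65
7 = 1 × 4 + 3  ⟹  3 = (-11)·112 + (19)·65
4 = 1 × 3 + 1  ⟹  1 = (18)·112 + (-31)·65
So (-31)·65 ≡ 1 (mod 112), i.e. 65^(-1) ≡ -31 ≡ 81 (mod 112).
Check: 65 × 81 = 5265 ≡ 1 (mod 112)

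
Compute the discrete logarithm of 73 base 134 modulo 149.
76

Baby-step giant-step with step n = ⌈√149⌉ = 13.
Baby steps 134^j mod 149 (j:value) for j=0..12: 0:1, 1:134, 2:76, 3:52, 4:114, 5:78, 6:22, 7:117, 8:33, 9:101, 10:124, 11:77, 12:37.
Giant-step multiplier: 134^(-13) ≡ 134^(148-13) = 134^135 ≡ 40 (mod 149).
Giant steps γ_i = 73·40^i mod 149: γ_0=73, γ_1=89, γ_2=133, γ_3=105, γ_4=28, γ_5=77 (in table at j=11).
x = i·n + j = 5·13 + 11 = 76.
Check: 134^76 ≡ 73 (mod 149).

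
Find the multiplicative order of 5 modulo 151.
75

151 is prime, so ord(5) divides φ(151) = 150.
Divisors of 150: 1, 2, 3, 5, 6, 10, 15, 25, 30, 50, 75, 150.
Repeated squaring: 5^1 ≡ 5, 5^2 ≡ 25, 5^4 ≡ 21, 5^8 ≡ 139, 5^16 ≡ 144, 5^32 ≡ 49, 5^64 ≡ 136, 5^128 ≡ 74 (mod 151).
Test 5^d mod 151 for each divisor d in increasing order:
5^1 ≡ 5
5^2 ≡ 25
5^3 = 5^2·5^1 ≡ 125
5^5 = 5^4·5^1 ≡ 105
5^6 = 5^4·5^2 ≡ 72
5^10 = 5^8·5^2 ≡ 2
5^15 = 5^8·5^4·5^2·5^1 ≡ 59
5^25 = 5^16·5^8·5^1 ≡ 118
5^30 = 5^16·5^8·5^4·5^2 ≡ 8
5^50 = 5^32·5^16·5^2 ≡ 32
5^75 = 5^64·5^8·5^2·5^1 ≡ 1  ← first divisor giving 1
The order is 75.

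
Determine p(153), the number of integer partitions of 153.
54770336324

p(n) counts ways to write n as a sum of positive integers (order ignored).
Euler's pentagonal recurrence: p(k) = p(k-1) + p(k-2) - p(k-5) - p(k-7) + p(k-12) + p(k-15) - ... (offsets j(3j∓1)/2, signs ++--, p(0)=1, p(<0)=0).
DP table for k = 0..152: p(0)=1, p(1)=1, p(2)=2, p(3)=3, p(4)=5, p(5)=7, p(6)=11, p(7)=15, p(8)=22, p(9)=30, p(10)=42, p(11)=56, p(12)=77, p(13)=101, p(14)=135, p(15)=176, p(16)=231, p(17)=297, p(18)=385, p(19)=490, p(20)=627, p(21)=792, p(22)=1002, p(23)=1255, p(24)=1575, p(25)=1958, p(26)=2436, p(27)=3010, p(28)=3718, p(29)=4565, p(30)=5604, p(31)=6842, p(32)=8349, p(33)=10143, p(34)=12310, p(35)=14883, p(36)=17977, p(37)=21637, p(38)=26015, p(39)=31185, p(40)=37338, p(41)=44583, p(42)=53174, p(43)=63261, p(44)=75175, p(45)=89134, p(46)=105558, p(47)=124754, p(48)=147273, p(49)=173525, p(50)=204226, p(51)=239943, p(52)=281589, p(53)=329931, p(54)=386155, p(55)=451276, p(56)=526823, p(57)=614154, p(58)=715220, p(59)=831820, p(60)=966467, p(61)=1121505, p(62)=1300156, p(63)=1505499, p(64)=1741630, p(65)=2012558, p(66)=2323520, p(67)=2679689, p(68)=3087735, p(69)=3554345, p(70)=4087968, p(71)=4697205, p(72)=5392783, p(73)=6185689, p(74)=7089500, p(75)=8118264, p(76)=9289091, p(77)=10619863, p(78)=12132164, p(79)=13848650, p(80)=15796476, p(81)=18004327, p(82)=20506255, p(83)=23338469, p(84)=26543660, p(85)=30167357, p(86)=34262962, p(87)=38887673, p(88)=44108109, p(89)=49995925, p(90)=56634173, p(91)=64112359, p(92)=72533807, p(93)=82010177, p(94)=92669720, p(95)=104651419, p(96)=118114304, p(97)=133230930, p(98)=150198136, p(99)=169229875, p(100)=190569292, p(101)=214481126, p(102)=241265379, p(103)=271248950, p(104)=304801365, p(105)=342325709, p(106)=384276336, p(107)=431149389, p(108)=483502844, p(109)=541946240, p(110)=607163746, p(111)=679903203, p(112)=761002156, p(113)=851376628, p(114)=952050665, p(115)=1064144451, p(116)=1188908248, p(117)=1327710076, p(118)=1482074143, p(119)=1653668665, p(120)=1844349560, p(121)=2056148051, p(122)=2291320912, p(123)=2552338241, p(124)=2841940500, p(125)=3163127352, p(126)=3519222692, p(127)=3913864295, p(128)=4351078600, p(129)=4835271870, p(130)=5371315400, p(131)=5964539504, p(132)=6620830889, p(133)=7346629512, p(134)=8149040695, p(135)=9035836076, p(136)=10015581680, p(137)=11097645016, p(138)=12292341831, p(139)=13610949895, p(140)=15065878135, p(141)=16670689208, p(142)=18440293320, p(143)=20390982757, p(144)=22540654445, p(145)=24908858009, p(146)=27517052599, p(147)=30388671978, p(148)=33549419497, p(149)=37027355200, p(150)=40853235313, p(151)=45060624582, p(152)=49686288421.
Final step: p(153) = p(152) + p(151) - p(148) - p(146) + p(141) + p(138) - p(131) - p(127) + p(118) + p(113) - p(102) - p(96) + p(83) + p(76) - p(61) - p(53) + p(36) + p(27) - p(8)
= 49686288421 + 45060624582 - 33549419497 - 27517052599 + 16670689208 + 12292341831 - 5964539504 - 3913864295 + 1482074143 + 851376628 - 241265379 - 118114304 + 23338469 + 9289091 - 1121505 - 329931 + 17977 + 3010 - 22
= 54770336324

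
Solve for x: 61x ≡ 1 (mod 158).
57

gcd(61, 158) = 1, so the inverse exists.
Extended Euclidean algorithm on (158, 61):
158 = 2 × 61 + 36  ⟹  36 = (1)·158 + (-2)·61
61 = 1 × 36 + 25  ⟹  25 = (-1)·158 + (3)·61
36 = 1 × 25 + 11  ⟹  11 = (2)·158 + (-5)·61
25 = 2 × 11 + 3  ⟹  3 = (-5)·158 + (13)·61
11 = 3 × 3 + 2  ⟹  2 = (17)·158 + (-44)·61
3 = 1 × 2 + 1  ⟹  1 = (-22)·158 + (57)·61
So (57)·61 ≡ 1 (mod 158), i.e. 61^(-1) ≡ 57 (mod 158).
Check: 61 × 57 = 3477 ≡ 1 (mod 158)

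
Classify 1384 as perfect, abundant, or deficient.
deficient

Proper divisors of 1384: sum = 1 + 2 + 4 + 8 + 173 + 346 + 692 = 1226
Since 1226 < 1384, 1384 is deficient.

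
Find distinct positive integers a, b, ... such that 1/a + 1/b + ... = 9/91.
1/11 + 1/126 + 1/18018

Greedy algorithm:
9/91: ceiling(91/9) = 11, use 1/11
8/1001: ceiling(1001/8) = 126, use 1/126
1/18018: ceiling(18018/1) = 18018, use 1/18018
Result: 9/91 = 1/11 + 1/126 + 1/18018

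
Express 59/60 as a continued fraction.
[0; 1, 59]

Euclidean algorithm steps:
59 = 0 × 60 + 59
60 = 1 × 59 + 1
59 = 59 × 1 + 0
Continued fraction: [0; 1, 59]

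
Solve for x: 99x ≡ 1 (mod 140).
99

gcd(99, 140) = 1, so the inverse exists.
Extended Euclidean algorithm on (140, 99):
140 = 1 × 99 + 41  ⟹  41 = (1)·140 + (-1)·99
99 = 2 × 41 + 17  ⟹  17 = (-2)·140 + (3)·99
41 = 2 × 17 + 7  ⟹  7 = (5)·140 + (-7)·99
17 = 2 × 7 + 3  ⟹  3 = (-12)·140 + (17)·99
7 = 2 × 3 + 1  ⟹  1 = (29)·140 + (-41)·99
So (-41)·99 ≡ 1 (mod 140), i.e. 99^(-1) ≡ -41 ≡ 99 (mod 140).
Check: 99 × 99 = 9801 ≡ 1 (mod 140)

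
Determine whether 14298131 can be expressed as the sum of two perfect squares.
Not possible

Factorization: 14298131 = 29 × 79^3
By Fermat: n is sum of two squares iff every prime p ≡ 3 (mod 4) appears to even power.
Prime(s) ≡ 3 (mod 4) with odd exponent: [(79, 3)]
Therefore 14298131 cannot be expressed as a² + b².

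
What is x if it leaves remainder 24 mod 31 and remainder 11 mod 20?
551

Using Chinese Remainder Theorem:
M = 31 × 20 = 620
M1 = 20, M2 = 31
y1 = 20^(-1) mod 31 = 14
y2 = 31^(-1) mod 20 = 11
x = (24×20×14 + 11×31×11) mod 620 = 551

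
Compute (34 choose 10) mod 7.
3

Using Lucas' theorem:
Write n=34 and k=10 in base 7:
n in base 7: [4, 6]
k in base 7: [1, 3]
C(34,10) mod 7 = ∏ C(n_i, k_i) mod 7
Digit binomials (mod 7): C(4,1) = 4; C(6,3) = 20 ≡ 6
Product: 4 × 6 = 24 ≡ 3 (mod 7)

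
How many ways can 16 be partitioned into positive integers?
231

p(n) counts ways to write n as a sum of positive integers (order ignored).
Euler's pentagonal recurrence: p(k) = p(k-1) + p(k-2) - p(k-5) - p(k-7) + p(k-12) + p(k-15) - ... (offsets j(3j∓1)/2, signs ++--, p(0)=1, p(<0)=0).
DP table for k = 0..15: p(0)=1, p(1)=1, p(2)=2, p(3)=3, p(4)=5, p(5)=7, p(6)=11, p(7)=15, p(8)=22, p(9)=30, p(10)=42, p(11)=56, p(12)=77, p(13)=101, p(14)=135, p(15)=176.
Final step: p(16) = p(15) + p(14) - p(11) - p(9) + p(4) + p(1)
= 176 + 135 - 56 - 30 + 5 + 1
= 231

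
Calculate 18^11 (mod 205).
182

Repeated squaring. Binary of 11 = 1011.
18^1 ≡ 18 (mod 205); 18^2 ≡ 119 (mod 205); 18^4 ≡ 16 (mod 205); 18^8 ≡ 51 (mod 205)
18^11 = 18^1 × 18^2 × 18^8 ≡ 182 (mod 205)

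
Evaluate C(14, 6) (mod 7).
0

Using Lucas' theorem:
Write n=14 and k=6 in base 7:
n in base 7: [2, 0]
k in base 7: [0, 6]
C(14,6) mod 7 = ∏ C(n_i, k_i) mod 7
Digit binomials (mod 7): C(2,0) = 1; C(0,6) = 0 (k_i > n_i)
Product: 1 × 0 = 0 ≡ 0 (mod 7)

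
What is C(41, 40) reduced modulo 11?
8

Using Lucas' theorem:
Write n=41 and k=40 in base 11:
n in base 11: [3, 8]
k in base 11: [3, 7]
C(41,40) mod 11 = ∏ C(n_i, k_i) mod 11
Digit binomials (mod 11): C(3,3) = 1; C(8,7) = 8
Product: 1 × 8 = 8 ≡ 8 (mod 11)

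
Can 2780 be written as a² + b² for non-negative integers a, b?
Not possible

Factorization: 2780 = 2^2 × 5 × 139
By Fermat: n is sum of two squares iff every prime p ≡ 3 (mod 4) appears to even power.
Prime(s) ≡ 3 (mod 4) with odd exponent: [(139, 1)]
Therefore 2780 cannot be expressed as a² + b².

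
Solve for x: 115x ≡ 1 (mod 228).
115

gcd(115, 228) = 1, so the inverse exists.
Extended Euclidean algorithm on (228, 115):
228 = 1 × 115 + 113  ⟹  113 = (1)·228 + (-1)·115
115 = 1 × 113 + 2  ⟹  2 = (-1)·228 + (2)·115
113 = 56 × 2 + 1  ⟹  1 = (57)·228 + (-113)·115
So (-113)·115 ≡ 1 (mod 228), i.e. 115^(-1) ≡ -113 ≡ 115 (mod 228).
Check: 115 × 115 = 13225 ≡ 1 (mod 228)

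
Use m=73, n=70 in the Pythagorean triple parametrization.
(429, 10220, 10229)

Euclid's formula: a = m² - n², b = 2mn, c = m² + n²
m = 73, n = 70
a = 73² - 70² = 5329 - 4900 = 429
b = 2 × 73 × 70 = 10220
c = 73² + 70² = 5329 + 4900 = 10229
Verification: 429² + 10220² = 184041 + 104448400 = 104632441 = 10229² ✓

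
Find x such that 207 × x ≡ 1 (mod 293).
201

gcd(207, 293) = 1, so the inverse exists.
Extended Euclidean algorithm on (293, 207):
293 = 1 × 207 + 86  ⟹  86 = (1)·293 + (-1)·207
207 = 2 × 86 + 35  ⟹  35 = (-2)·293 + (3)·207
86 = 2 × 35 + 16  ⟹  16 = (5)·293 + (-7)·207
35 = 2 × 16 + 3  ⟹  3 = (-12)·293 + (17)·207
16 = 5 × 3 + 1  ⟹  1 = (65)·293 + (-92)·207
So (-92)·207 ≡ 1 (mod 293), i.e. 207^(-1) ≡ -92 ≡ 201 (mod 293).
Check: 207 × 201 = 41607 ≡ 1 (mod 293)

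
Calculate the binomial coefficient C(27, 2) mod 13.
0

Using Lucas' theorem:
Write n=27 and k=2 in base 13:
n in base 13: [2, 1]
k in base 13: [0, 2]
C(27,2) mod 13 = ∏ C(n_i, k_i) mod 13
Digit binomials (mod 13): C(2,0) = 1; C(1,2) = 0 (k_i > n_i)
Product: 1 × 0 = 0 ≡ 0 (mod 13)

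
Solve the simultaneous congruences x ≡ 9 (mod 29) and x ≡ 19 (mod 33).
415

Using Chinese Remainder Theorem:
M = 29 × 33 = 957
M1 = 33, M2 = 29
y1 = 33^(-1) mod 29 = 22
y2 = 29^(-1) mod 33 = 8
x = (9×33×22 + 19×29×8) mod 957 = 415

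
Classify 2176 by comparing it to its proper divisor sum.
abundant

Proper divisors of 2176: sum = 1 + 2 + 4 + 8 + 16 + 17 + 32 + 34 + 64 + 68 + 128 + 136 + 272 + 544 + 1088 = 2414
Since 2414 > 2176, 2176 is abundant.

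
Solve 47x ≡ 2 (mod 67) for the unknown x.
x ≡ 20 (mod 67)

gcd(47, 67) = 1, which divides 2, so solutions exist.
Find 47^(-1) mod 67 by the extended Euclidean algorithm:
67 = 1 × 47 + 20  ⟹  20 = (1)·67 + (-1)·47
47 = 2 × 20 + 7  ⟹  7 = (-2)·67 + (3)·47
20 = 2 × 7 + 6  ⟹  6 = (5)·67 + (-7)·47
7 = 1 × 6 + 1  ⟹  1 = (-7)·67 + (10)·47
So (10)·47 ≡ 1 (mod 67), i.e. 47^(-1) ≡ 10 (mod 67).
x ≡ 10 × 2 = 20 ≡ 20 (mod 67).
Check: 47 × 20 = 940 ≡ 2 (mod 67).
Unique solution: x ≡ 20 (mod 67)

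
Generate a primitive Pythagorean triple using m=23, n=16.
(273, 736, 785)

Euclid's formula: a = m² - n², b = 2mn, c = m² + n²
m = 23, n = 16
a = 23² - 16² = 529 - 256 = 273
b = 2 × 23 × 16 = 736
c = 23² + 16² = 529 + 256 = 785
Verification: 273² + 736² = 74529 + 541696 = 616225 = 785² ✓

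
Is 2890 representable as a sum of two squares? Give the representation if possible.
9² + 53² (a=9, b=53)

Factorization: 2890 = 2 × 5 × 17^2
By Fermat: n is sum of two squares iff every prime p ≡ 3 (mod 4) appears to even power.
All primes ≡ 3 (mod 4) appear to even power.
Search a = 0, 1, 2, … for 2890 - a² a perfect square: first hit at a = 9: 2890 - 81 = 2809 = 53².
2890 = 9² + 53² = 81 + 2809 ✓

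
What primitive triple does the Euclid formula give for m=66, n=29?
(3515, 3828, 5197)

Euclid's formula: a = m² - n², b = 2mn, c = m² + n²
m = 66, n = 29
a = 66² - 29² = 4356 - 841 = 3515
b = 2 × 66 × 29 = 3828
c = 66² + 29² = 4356 + 841 = 5197
Verification: 3515² + 3828² = 12355225 + 14653584 = 27008809 = 5197² ✓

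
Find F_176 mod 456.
453

Matrix identity: Q^n = [[F_(n+1), F_n], [F_n, F_(n-1)]] with Q = [[1,1],[1,0]].
n = 176 = 10110000₂. Square-and-multiply, entries mod 456:
Q^1 = [[1,1],[1,0]]
Q^2 = (Q^1)² = [[2,1],[1,1]]
Q^5 = (Q^2)²·Q = [[8,5],[5,3]]
Q^11 = (Q^5)²·Q = [[144,89],[89,55]]
Q^22 = (Q^11)² = [[385,383],[383,2]]
Q^44 = (Q^22)² = [[338,21],[21,317]]
Q^88 = (Q^44)² = [[229,75],[75,154]]
Q^176 = (Q^88)² = [[154,453],[453,157]]
F_176 mod 456 = Q^176[0][1] = 453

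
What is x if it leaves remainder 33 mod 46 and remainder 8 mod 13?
125

Using Chinese Remainder Theorem:
M = 46 × 13 = 598
M1 = 13, M2 = 46
y1 = 13^(-1) mod 46 = 39
y2 = 46^(-1) mod 13 = 2
x = (33×13×39 + 8×46×2) mod 598 = 125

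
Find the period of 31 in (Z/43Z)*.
21

43 is prime, so ord(31) divides φ(43) = 42.
Divisors of 42: 1, 2, 3, 6, 7, 14, 21, 42.
Repeated squaring: 31^1 ≡ 31, 31^2 ≡ 15, 31^4 ≡ 10, 31^8 ≡ 14, 31^16 ≡ 24, 31^32 ≡ 17 (mod 43).
Test 31^d mod 43 for each divisor d in increasing order:
31^1 ≡ 31
31^2 ≡ 15
31^3 = 31^2·31^1 ≡ 35
31^6 = 31^4·31^2 ≡ 21
31^7 = 31^4·31^2·31^1 ≡ 6
31^14 = 31^8·31^4·31^2 ≡ 36
31^21 = 31^16·31^4·31^1 ≡ 1  ← first divisor giving 1
The order is 21.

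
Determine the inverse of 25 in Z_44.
37

gcd(25, 44) = 1, so the inverse exists.
Extended Euclidean algorithm on (44, 25):
44 = 1 × 25 + 19  ⟹  19 = (1)·44 + (-1)·25
25 = 1 × 19 + 6  ⟹  6 = (-1)·44 + (2)·25
19 = 3 × 6 + 1  ⟹  1 = (4)·44 + (-7)·25
So (-7)·25 ≡ 1 (mod 44), i.e. 25^(-1) ≡ -7 ≡ 37 (mod 44).
Check: 25 × 37 = 925 ≡ 1 (mod 44)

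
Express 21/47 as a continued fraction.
[0; 2, 4, 5]

Euclidean algorithm steps:
21 = 0 × 47 + 21
47 = 2 × 21 + 5
21 = 4 × 5 + 1
5 = 5 × 1 + 0
Continued fraction: [0; 2, 4, 5]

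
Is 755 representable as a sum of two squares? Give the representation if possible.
Not possible

Factorization: 755 = 5 × 151
By Fermat: n is sum of two squares iff every prime p ≡ 3 (mod 4) appears to even power.
Prime(s) ≡ 3 (mod 4) with odd exponent: [(151, 1)]
Therefore 755 cannot be expressed as a² + b².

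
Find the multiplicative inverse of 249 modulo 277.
89

gcd(249, 277) = 1, so the inverse exists.
Extended Euclidean algorithm on (277, 249):
277 = 1 × 249 + 28  ⟹  28 = (1)·277 + (-1)·249
249 = 8 × 28 + 25  ⟹  25 = (-8)·277 + (9)·249
28 = 1 × 25 + 3  ⟹  3 = (9)·277 + (-10)·249
25 = 8 × 3 + 1  ⟹  1 = (-80)·277 + (89)·249
So (89)·249 ≡ 1 (mod 277), i.e. 249^(-1) ≡ 89 (mod 277).
Check: 249 × 89 = 22161 ≡ 1 (mod 277)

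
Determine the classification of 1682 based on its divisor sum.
deficient

Proper divisors of 1682: sum = 1 + 2 + 29 + 58 + 841 = 931
Since 931 < 1682, 1682 is deficient.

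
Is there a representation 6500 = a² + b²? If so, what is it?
10² + 80² (a=10, b=80)

Factorization: 6500 = 2^2 × 5^3 × 13
By Fermat: n is sum of two squares iff every prime p ≡ 3 (mod 4) appears to even power.
All primes ≡ 3 (mod 4) appear to even power.
Search a = 0, 1, 2, … for 6500 - a² a perfect square: first hit at a = 10: 6500 - 100 = 6400 = 80².
6500 = 10² + 80² = 100 + 6400 ✓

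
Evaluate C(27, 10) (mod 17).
1

Using Lucas' theorem:
Write n=27 and k=10 in base 17:
n in base 17: [1, 10]
k in base 17: [0, 10]
C(27,10) mod 17 = ∏ C(n_i, k_i) mod 17
Digit binomials (mod 17): C(1,0) = 1; C(10,10) = 1
Product: 1 × 1 = 1 ≡ 1 (mod 17)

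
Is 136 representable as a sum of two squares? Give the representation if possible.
6² + 10² (a=6, b=10)

Factorization: 136 = 2^3 × 17
By Fermat: n is sum of two squares iff every prime p ≡ 3 (mod 4) appears to even power.
All primes ≡ 3 (mod 4) appear to even power.
Search a = 0, 1, 2, … for 136 - a² a perfect square: first hit at a = 6: 136 - 36 = 100 = 10².
136 = 6² + 10² = 36 + 100 ✓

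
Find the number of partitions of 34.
12310

p(n) counts ways to write n as a sum of positive integers (order ignored).
Euler's pentagonal recurrence: p(k) = p(k-1) + p(k-2) - p(k-5) - p(k-7) + p(k-12) + p(k-15) - ... (offsets j(3j∓1)/2, signs ++--, p(0)=1, p(<0)=0).
DP table for k = 0..33: p(0)=1, p(1)=1, p(2)=2, p(3)=3, p(4)=5, p(5)=7, p(6)=11, p(7)=15, p(8)=22, p(9)=30, p(10)=42, p(11)=56, p(12)=77, p(13)=101, p(14)=135, p(15)=176, p(16)=231, p(17)=297, p(18)=385, p(19)=490, p(20)=627, p(21)=792, p(22)=1002, p(23)=1255, p(24)=1575, p(25)=1958, p(26)=2436, p(27)=3010, p(28)=3718, p(29)=4565, p(30)=5604, p(31)=6842, p(32)=8349, p(33)=10143.
Final step: p(34) = p(33) + p(32) - p(29) - p(27) + p(22) + p(19) - p(12) - p(8)
= 10143 + 8349 - 4565 - 3010 + 1002 + 490 - 77 - 22
= 12310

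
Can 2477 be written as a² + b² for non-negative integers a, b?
19² + 46² (a=19, b=46)

Factorization: 2477 = 2477
By Fermat: n is sum of two squares iff every prime p ≡ 3 (mod 4) appears to even power.
All primes ≡ 3 (mod 4) appear to even power.
Search a = 0, 1, 2, … for 2477 - a² a perfect square: first hit at a = 19: 2477 - 361 = 2116 = 46².
2477 = 19² + 46² = 361 + 2116 ✓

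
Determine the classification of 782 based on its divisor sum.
deficient

Proper divisors of 782: sum = 1 + 2 + 17 + 23 + 34 + 46 + 391 = 514
Since 514 < 782, 782 is deficient.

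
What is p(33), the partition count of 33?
10143

p(n) counts ways to write n as a sum of positive integers (order ignored).
Euler's pentagonal recurrence: p(k) = p(k-1) + p(k-2) - p(k-5) - p(k-7) + p(k-12) + p(k-15) - ... (offsets j(3j∓1)/2, signs ++--, p(0)=1, p(<0)=0).
DP table for k = 0..32: p(0)=1, p(1)=1, p(2)=2, p(3)=3, p(4)=5, p(5)=7, p(6)=11, p(7)=15, p(8)=22, p(9)=30, p(10)=42, p(11)=56, p(12)=77, p(13)=101, p(14)=135, p(15)=176, p(16)=231, p(17)=297, p(18)=385, p(19)=490, p(20)=627, p(21)=792, p(22)=1002, p(23)=1255, p(24)=1575, p(25)=1958, p(26)=2436, p(27)=3010, p(28)=3718, p(29)=4565, p(30)=5604, p(31)=6842, p(32)=8349.
Final step: p(33) = p(32) + p(31) - p(28) - p(26) + p(21) + p(18) - p(11) - p(7)
= 8349 + 6842 - 3718 - 2436 + 792 + 385 - 56 - 15
= 10143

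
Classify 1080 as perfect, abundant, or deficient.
abundant

Proper divisors of 1080: sum = 1 + 2 + 3 + 4 + 5 + 6 + 8 + 9 + ... + 216 + 270 + 360 + 540 (31 divisors) = 2520
Since 2520 > 1080, 1080 is abundant.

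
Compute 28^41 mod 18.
10

Repeated squaring. Binary of 41 = 101001.
28^1 ≡ 10 (mod 18); 28^2 ≡ 10 (mod 18); 28^4 ≡ 10 (mod 18); 28^8 ≡ 10 (mod 18); 28^16 ≡ 10 (mod 18); 28^32 ≡ 10 (mod 18)
28^41 = 28^1 × 28^8 × 28^32 ≡ 10 (mod 18)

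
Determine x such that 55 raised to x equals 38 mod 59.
5

Baby-step giant-step with step n = ⌈√59⌉ = 8.
Baby steps 55^j mod 59 (j:value) for j=0..7: 0:1, 1:55, 2:16, 3:54, 4:20, 5:38, 6:25, 7:18.
h = 38 is already in the table at j=5, so x = 5.
Check: 55^5 ≡ 38 (mod 59).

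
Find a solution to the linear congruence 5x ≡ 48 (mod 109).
x ≡ 75 (mod 109)

gcd(5, 109) = 1, which divides 48, so solutions exist.
Find 5^(-1) mod 109 by the extended Euclidean algorithm:
109 = 21 × 5 + 4  ⟹  4 = (1)·109 + (-21)·5
5 = 1 × 4 + 1  ⟹  1 = (-1)·109 + (22)·5
So (22)·5 ≡ 1 (mod 109), i.e. 5^(-1) ≡ 22 (mod 109).
x ≡ 22 × 48 = 1056 ≡ 75 (mod 109).
Check: 5 × 75 = 375 ≡ 48 (mod 109).
Unique solution: x ≡ 75 (mod 109)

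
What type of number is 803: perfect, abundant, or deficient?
deficient

Proper divisors of 803: sum = 1 + 11 + 73 = 85
Since 85 < 803, 803 is deficient.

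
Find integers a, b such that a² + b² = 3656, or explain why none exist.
34² + 50² (a=34, b=50)

Factorization: 3656 = 2^3 × 457
By Fermat: n is sum of two squares iff every prime p ≡ 3 (mod 4) appears to even power.
All primes ≡ 3 (mod 4) appear to even power.
Search a = 0, 1, 2, … for 3656 - a² a perfect square: first hit at a = 34: 3656 - 1156 = 2500 = 50².
3656 = 34² + 50² = 1156 + 2500 ✓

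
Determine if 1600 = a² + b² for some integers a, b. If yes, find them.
0² + 40² (a=0, b=40)

Factorization: 1600 = 2^6 × 5^2
By Fermat: n is sum of two squares iff every prime p ≡ 3 (mod 4) appears to even power.
All primes ≡ 3 (mod 4) appear to even power.
Search a = 0, 1, 2, … for 1600 - a² a perfect square: first hit at a = 0: 1600 - 0 = 1600 = 40².
1600 = 0² + 40² = 0 + 1600 ✓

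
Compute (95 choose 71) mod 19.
0

Using Lucas' theorem:
Write n=95 and k=71 in base 19:
n in base 19: [5, 0]
k in base 19: [3, 14]
C(95,71) mod 19 = ∏ C(n_i, k_i) mod 19
Digit binomials (mod 19): C(5,3) = 10; C(0,14) = 0 (k_i > n_i)
Product: 10 × 0 = 0 ≡ 0 (mod 19)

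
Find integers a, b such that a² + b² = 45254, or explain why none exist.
Not possible

Factorization: 45254 = 2 × 11^3 × 17
By Fermat: n is sum of two squares iff every prime p ≡ 3 (mod 4) appears to even power.
Prime(s) ≡ 3 (mod 4) with odd exponent: [(11, 3)]
Therefore 45254 cannot be expressed as a² + b².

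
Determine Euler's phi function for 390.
96

390 = 2 × 3 × 5 × 13
φ(n) = n × ∏(1 - 1/p) for each prime p dividing n
φ(390) = 390 × (1 - 1/2) × (1 - 1/3) × (1 - 1/5) × (1 - 1/13) = 96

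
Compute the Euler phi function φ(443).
442

443 = 443
φ(n) = n × ∏(1 - 1/p) for each prime p dividing n
φ(443) = 443 × (1 - 1/443) = 442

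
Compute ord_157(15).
156

157 is prime, so ord(15) divides φ(157) = 156.
Divisors of 156: 1, 2, 3, 4, 6, 12, 13, 26, 39, 52, 78, 156.
Repeated squaring: 15^1 ≡ 15, 15^2 ≡ 68, 15^4 ≡ 71, 15^8 ≡ 17, 15^16 ≡ 132, 15^32 ≡ 154, 15^64 ≡ 9, 15^128 ≡ 81 (mod 157).
Test 15^d mod 157 for each divisor d in increasing order:
15^1 ≡ 15
15^2 ≡ 68
15^3 = 15^2·15^1 ≡ 78
15^4 ≡ 71
15^6 = 15^4·15^2 ≡ 118
15^12 = 15^8·15^4 ≡ 108
15^13 = 15^8·15^4·15^1 ≡ 50
15^26 = 15^16·15^8·15^2 ≡ 145
15^39 = 15^32·15^4·15^2·15^1 ≡ 28
15^52 = 15^32·15^16·15^4 ≡ 144
15^78 = 15^64·15^8·15^4·15^2 ≡ 156
15^156 = 15^128·15^16·15^8·15^4 ≡ 1  ← first divisor giving 1
The order is 156.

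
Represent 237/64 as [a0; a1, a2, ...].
[3; 1, 2, 2, 1, 2, 2]

Euclidean algorithm steps:
237 = 3 × 64 + 45
64 = 1 × 45 + 19
45 = 2 × 19 + 7
19 = 2 × 7 + 5
7 = 1 × 5 + 2
5 = 2 × 2 + 1
2 = 2 × 1 + 0
Continued fraction: [3; 1, 2, 2, 1, 2, 2]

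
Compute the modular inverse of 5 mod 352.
141

gcd(5, 352) = 1, so the inverse exists.
Extended Euclidean algorithm on (352, 5):
352 = 70 × 5 + 2  ⟹  2 = (1)·352 + (-70)·5
5 = 2 × 2 + 1  ⟹  1 = (-2)·352 + (141)·5
So (141)·5 ≡ 1 (mod 352), i.e. 5^(-1) ≡ 141 (mod 352).
Check: 5 × 141 = 705 ≡ 1 (mod 352)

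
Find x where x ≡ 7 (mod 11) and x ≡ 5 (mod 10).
95

Using Chinese Remainder Theorem:
M = 11 × 10 = 110
M1 = 10, M2 = 11
y1 = 10^(-1) mod 11 = 10
y2 = 11^(-1) mod 10 = 1
x = (7×10×10 + 5×11×1) mod 110 = 95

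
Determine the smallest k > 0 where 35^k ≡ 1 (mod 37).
36

37 is prime, so ord(35) divides φ(37) = 36.
Divisors of 36: 1, 2, 3, 4, 6, 9, 12, 18, 36.
Repeated squaring: 35^1 ≡ 35, 35^2 ≡ 4, 35^4 ≡ 16, 35^8 ≡ 34, 35^16 ≡ 9, 35^32 ≡ 7 (mod 37).
Test 35^d mod 37 for each divisor d in increasing order:
35^1 ≡ 35
35^2 ≡ 4
35^3 = 35^2·35^1 ≡ 29
35^4 ≡ 16
35^6 = 35^4·35^2 ≡ 27
35^9 = 35^8·35^1 ≡ 6
35^12 = 35^8·35^4 ≡ 26
35^18 = 35^16·35^2 ≡ 36
35^36 = 35^32·35^4 ≡ 1  ← first divisor giving 1
The order is 36.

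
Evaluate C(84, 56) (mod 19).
0

Using Lucas' theorem:
Write n=84 and k=56 in base 19:
n in base 19: [4, 8]
k in base 19: [2, 18]
C(84,56) mod 19 = ∏ C(n_i, k_i) mod 19
Digit binomials (mod 19): C(4,2) = 6; C(8,18) = 0 (k_i > n_i)
Product: 6 × 0 = 0 ≡ 0 (mod 19)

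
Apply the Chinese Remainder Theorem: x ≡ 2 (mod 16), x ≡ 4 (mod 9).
130

Using Chinese Remainder Theorem:
M = 16 × 9 = 144
M1 = 9, M2 = 16
y1 = 9^(-1) mod 16 = 9
y2 = 16^(-1) mod 9 = 4
x = (2×9×9 + 4×16×4) mod 144 = 130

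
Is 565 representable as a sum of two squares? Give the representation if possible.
6² + 23² (a=6, b=23)

Factorization: 565 = 5 × 113
By Fermat: n is sum of two squares iff every prime p ≡ 3 (mod 4) appears to even power.
All primes ≡ 3 (mod 4) appear to even power.
Search a = 0, 1, 2, … for 565 - a² a perfect square: first hit at a = 6: 565 - 36 = 529 = 23².
565 = 6² + 23² = 36 + 529 ✓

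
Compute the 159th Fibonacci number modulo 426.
418

Matrix identity: Q^n = [[F_(n+1), F_n], [F_n, F_(n-1)]] with Q = [[1,1],[1,0]].
n = 159 = 10011111₂. Square-and-multiply, entries mod 426:
Q^1 = [[1,1],[1,0]]
Q^2 = (Q^1)² = [[2,1],[1,1]]
Q^4 = (Q^2)² = [[5,3],[3,2]]
Q^9 = (Q^4)²·Q = [[55,34],[34,21]]
Q^19 = (Q^9)²·Q = [[375,347],[347,28]]
Q^39 = (Q^19)²·Q = [[9,322],[322,113]]
Q^79 = (Q^39)²·Q = [[339,247],[247,92]]
Q^159 = (Q^79)²·Q = [[375,418],[418,383]]
F_159 mod 426 = Q^159[0][1] = 418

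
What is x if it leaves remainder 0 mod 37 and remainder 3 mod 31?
592

Using Chinese Remainder Theorem:
M = 37 × 31 = 1147
M1 = 31, M2 = 37
y1 = 31^(-1) mod 37 = 6
y2 = 37^(-1) mod 31 = 26
x = (0×31×6 + 3×37×26) mod 1147 = 592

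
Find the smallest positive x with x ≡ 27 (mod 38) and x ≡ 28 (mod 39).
1471

Using Chinese Remainder Theorem:
M = 38 × 39 = 1482
M1 = 39, M2 = 38
y1 = 39^(-1) mod 38 = 1
y2 = 38^(-1) mod 39 = 38
x = (27×39×1 + 28×38×38) mod 1482 = 1471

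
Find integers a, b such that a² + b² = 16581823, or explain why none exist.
Not possible

Factorization: 16581823 = 29 × 83^3
By Fermat: n is sum of two squares iff every prime p ≡ 3 (mod 4) appears to even power.
Prime(s) ≡ 3 (mod 4) with odd exponent: [(83, 3)]
Therefore 16581823 cannot be expressed as a² + b².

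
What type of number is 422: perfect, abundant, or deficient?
deficient

Proper divisors of 422: sum = 1 + 2 + 211 = 214
Since 214 < 422, 422 is deficient.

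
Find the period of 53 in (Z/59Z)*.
29

59 is prime, so ord(53) divides φ(59) = 58.
Divisors of 58: 1, 2, 29, 58.
Repeated squaring: 53^1 ≡ 53, 53^2 ≡ 36, 53^4 ≡ 57, 53^8 ≡ 4, 53^16 ≡ 16, 53^32 ≡ 20 (mod 59).
Test 53^d mod 59 for each divisor d in increasing order:
53^1 ≡ 53
53^2 ≡ 36
53^29 = 53^16·53^8·53^4·53^1 ≡ 1  ← first divisor giving 1
The order is 29.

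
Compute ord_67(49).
33

67 is prime, so ord(49) divides φ(67) = 66.
Divisors of 66: 1, 2, 3, 6, 11, 22, 33, 66.
Repeated squaring: 49^1 ≡ 49, 49^2 ≡ 56, 49^4 ≡ 54, 49^8 ≡ 35, 49^16 ≡ 19, 49^32 ≡ 26, 49^64 ≡ 6 (mod 67).
Test 49^d mod 67 for each divisor d in increasing order:
49^1 ≡ 49
49^2 ≡ 56
49^3 = 49^2·49^1 ≡ 64
49^6 = 49^4·49^2 ≡ 9
49^11 = 49^8·49^2·49^1 ≡ 29
49^22 = 49^16·49^4·49^2 ≡ 37
49^33 = 49^32·49^1 ≡ 1  ← first divisor giving 1
The order is 33.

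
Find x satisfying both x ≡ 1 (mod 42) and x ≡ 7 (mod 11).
337

Using Chinese Remainder Theorem:
M = 42 × 11 = 462
M1 = 11, M2 = 42
y1 = 11^(-1) mod 42 = 23
y2 = 42^(-1) mod 11 = 5
x = (1×11×23 + 7×42×5) mod 462 = 337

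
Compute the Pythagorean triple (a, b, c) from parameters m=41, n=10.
(1581, 820, 1781)

Euclid's formula: a = m² - n², b = 2mn, c = m² + n²
m = 41, n = 10
a = 41² - 10² = 1681 - 100 = 1581
b = 2 × 41 × 10 = 820
c = 41² + 10² = 1681 + 100 = 1781
Verification: 1581² + 820² = 2499561 + 672400 = 3171961 = 1781² ✓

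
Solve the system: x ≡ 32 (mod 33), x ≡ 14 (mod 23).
428

Using Chinese Remainder Theorem:
M = 33 × 23 = 759
M1 = 23, M2 = 33
y1 = 23^(-1) mod 33 = 23
y2 = 33^(-1) mod 23 = 7
x = (32×23×23 + 14×33×7) mod 759 = 428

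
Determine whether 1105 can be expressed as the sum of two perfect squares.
4² + 33² (a=4, b=33)

Factorization: 1105 = 5 × 13 × 17
By Fermat: n is sum of two squares iff every prime p ≡ 3 (mod 4) appears to even power.
All primes ≡ 3 (mod 4) appear to even power.
Search a = 0, 1, 2, … for 1105 - a² a perfect square: first hit at a = 4: 1105 - 16 = 1089 = 33².
1105 = 4² + 33² = 16 + 1089 ✓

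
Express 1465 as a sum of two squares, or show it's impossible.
13² + 36² (a=13, b=36)

Factorization: 1465 = 5 × 293
By Fermat: n is sum of two squares iff every prime p ≡ 3 (mod 4) appears to even power.
All primes ≡ 3 (mod 4) appear to even power.
Search a = 0, 1, 2, … for 1465 - a² a perfect square: first hit at a = 13: 1465 - 169 = 1296 = 36².
1465 = 13² + 36² = 169 + 1296 ✓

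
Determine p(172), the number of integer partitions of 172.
330495499613

p(n) counts ways to write n as a sum of positive integers (order ignored).
Euler's pentagonal recurrence: p(k) = p(k-1) + p(k-2) - p(k-5) - p(k-7) + p(k-12) + p(k-15) - ... (offsets j(3j∓1)/2, signs ++--, p(0)=1, p(<0)=0).
DP table for k = 0..171: p(0)=1, p(1)=1, p(2)=2, p(3)=3, p(4)=5, p(5)=7, p(6)=11, p(7)=15, p(8)=22, p(9)=30, p(10)=42, p(11)=56, p(12)=77, p(13)=101, p(14)=135, p(15)=176, p(16)=231, p(17)=297, p(18)=385, p(19)=490, p(20)=627, p(21)=792, p(22)=1002, p(23)=1255, p(24)=1575, p(25)=1958, p(26)=2436, p(27)=3010, p(28)=3718, p(29)=4565, p(30)=5604, p(31)=6842, p(32)=8349, p(33)=10143, p(34)=12310, p(35)=14883, p(36)=17977, p(37)=21637, p(38)=26015, p(39)=31185, p(40)=37338, p(41)=44583, p(42)=53174, p(43)=63261, p(44)=75175, p(45)=89134, p(46)=105558, p(47)=124754, p(48)=147273, p(49)=173525, p(50)=204226, p(51)=239943, p(52)=281589, p(53)=329931, p(54)=386155, p(55)=451276, p(56)=526823, p(57)=614154, p(58)=715220, p(59)=831820, p(60)=966467, p(61)=1121505, p(62)=1300156, p(63)=1505499, p(64)=1741630, p(65)=2012558, p(66)=2323520, p(67)=2679689, p(68)=3087735, p(69)=3554345, p(70)=4087968, p(71)=4697205, p(72)=5392783, p(73)=6185689, p(74)=7089500, p(75)=8118264, p(76)=9289091, p(77)=10619863, p(78)=12132164, p(79)=13848650, p(80)=15796476, p(81)=18004327, p(82)=20506255, p(83)=23338469, p(84)=26543660, p(85)=30167357, p(86)=34262962, p(87)=38887673, p(88)=44108109, p(89)=49995925, p(90)=56634173, p(91)=64112359, p(92)=72533807, p(93)=82010177, p(94)=92669720, p(95)=104651419, p(96)=118114304, p(97)=133230930, p(98)=150198136, p(99)=169229875, p(100)=190569292, p(101)=214481126, p(102)=241265379, p(103)=271248950, p(104)=304801365, p(105)=342325709, p(106)=384276336, p(107)=431149389, p(108)=483502844, p(109)=541946240, p(110)=607163746, p(111)=679903203, p(112)=761002156, p(113)=851376628, p(114)=952050665, p(115)=1064144451, p(116)=1188908248, p(117)=1327710076, p(118)=1482074143, p(119)=1653668665, p(120)=1844349560, p(121)=2056148051, p(122)=2291320912, p(123)=2552338241, p(124)=2841940500, p(125)=3163127352, p(126)=3519222692, p(127)=3913864295, p(128)=4351078600, p(129)=4835271870, p(130)=5371315400, p(131)=5964539504, p(132)=6620830889, p(133)=7346629512, p(134)=8149040695, p(135)=9035836076, p(136)=10015581680, p(137)=11097645016, p(138)=12292341831, p(139)=13610949895, p(140)=15065878135, p(141)=16670689208, p(142)=18440293320, p(143)=20390982757, p(144)=22540654445, p(145)=24908858009, p(146)=27517052599, p(147)=30388671978, p(148)=33549419497, p(149)=37027355200, p(150)=40853235313, p(151)=45060624582, p(152)=49686288421, p(153)=54770336324, p(154)=60356673280, p(155)=66493182097, p(156)=73232243759, p(157)=80630964769, p(158)=88751778802, p(159)=97662728555, p(160)=107438159466, p(161)=118159068427, p(162)=129913904637, p(163)=142798995930, p(164)=156919475295, p(165)=172389800255, p(166)=189334822579, p(167)=207890420102, p(168)=228204732751, p(169)=250438925115, p(170)=274768617130, p(171)=301384802048.
Final step: p(172) = p(171) + p(170) - p(167) - p(165) + p(160) + p(157) - p(150) - p(146) + p(137) + p(132) - p(121) - p(115) + p(102) + p(95) - p(80) - p(72) + p(55) + p(46) - p(27) - p(17)
= 301384802048 + 274768617130 - 207890420102 - 172389800255 + 107438159466 + 80630964769 - 40853235313 - 27517052599 + 11097645016 + 6620830889 - 2056148051 - 1064144451 + 241265379 + 104651419 - 15796476 - 5392783 + 451276 + 105558 - 3010 - 297
= 330495499613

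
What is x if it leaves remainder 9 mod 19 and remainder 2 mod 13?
28

Using Chinese Remainder Theorem:
M = 19 × 13 = 247
M1 = 13, M2 = 19
y1 = 13^(-1) mod 19 = 3
y2 = 19^(-1) mod 13 = 11
x = (9×13×3 + 2×19×11) mod 247 = 28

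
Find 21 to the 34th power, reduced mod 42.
21

Repeated squaring. Binary of 34 = 100010.
21^1 ≡ 21 (mod 42); 21^2 ≡ 21 (mod 42); 21^4 ≡ 21 (mod 42); 21^8 ≡ 21 (mod 42); 21^16 ≡ 21 (mod 42); 21^32 ≡ 21 (mod 42)
21^34 = 21^2 × 21^32 ≡ 21 (mod 42)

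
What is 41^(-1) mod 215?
21

gcd(41, 215) = 1, so the inverse exists.
Extended Euclidean algorithm on (215, 41):
215 = 5 × 41 + 10  ⟹  10 = (1)·215 + (-5)·41
41 = 4 × 10 + 1  ⟹  1 = (-4)·215 + (21)·41
So (21)·41 ≡ 1 (mod 215), i.e. 41^(-1) ≡ 21 (mod 215).
Check: 41 × 21 = 861 ≡ 1 (mod 215)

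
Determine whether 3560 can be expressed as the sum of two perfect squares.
14² + 58² (a=14, b=58)

Factorization: 3560 = 2^3 × 5 × 89
By Fermat: n is sum of two squares iff every prime p ≡ 3 (mod 4) appears to even power.
All primes ≡ 3 (mod 4) appear to even power.
Search a = 0, 1, 2, … for 3560 - a² a perfect square: first hit at a = 14: 3560 - 196 = 3364 = 58².
3560 = 14² + 58² = 196 + 3364 ✓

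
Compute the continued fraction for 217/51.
[4; 3, 1, 12]

Euclidean algorithm steps:
217 = 4 × 51 + 13
51 = 3 × 13 + 12
13 = 1 × 12 + 1
12 = 12 × 1 + 0
Continued fraction: [4; 3, 1, 12]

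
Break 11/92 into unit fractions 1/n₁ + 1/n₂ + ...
1/9 + 1/119 + 1/19707 + 1/647256708

Greedy algorithm:
11/92: ceiling(92/11) = 9, use 1/9
7/828: ceiling(828/7) = 119, use 1/119
5/98532: ceiling(98532/5) = 19707, use 1/19707
1/647256708: ceiling(647256708/1) = 647256708, use 1/647256708
Result: 11/92 = 1/9 + 1/119 + 1/19707 + 1/647256708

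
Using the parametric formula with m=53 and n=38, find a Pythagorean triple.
(1365, 4028, 4253)

Euclid's formula: a = m² - n², b = 2mn, c = m² + n²
m = 53, n = 38
a = 53² - 38² = 2809 - 1444 = 1365
b = 2 × 53 × 38 = 4028
c = 53² + 38² = 2809 + 1444 = 4253
Verification: 1365² + 4028² = 1863225 + 16224784 = 18088009 = 4253² ✓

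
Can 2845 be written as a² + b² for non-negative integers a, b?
6² + 53² (a=6, b=53)

Factorization: 2845 = 5 × 569
By Fermat: n is sum of two squares iff every prime p ≡ 3 (mod 4) appears to even power.
All primes ≡ 3 (mod 4) appear to even power.
Search a = 0, 1, 2, … for 2845 - a² a perfect square: first hit at a = 6: 2845 - 36 = 2809 = 53².
2845 = 6² + 53² = 36 + 2809 ✓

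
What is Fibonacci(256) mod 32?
27

Matrix identity: Q^n = [[F_(n+1), F_n], [F_n, F_(n-1)]] with Q = [[1,1],[1,0]].
n = 256 = 100000000₂. Square-and-multiply, entries mod 32:
Q^1 = [[1,1],[1,0]]
Q^2 = (Q^1)² = [[2,1],[1,1]]
Q^4 = (Q^2)² = [[5,3],[3,2]]
Q^8 = (Q^4)² = [[2,21],[21,13]]
Q^16 = (Q^8)² = [[29,27],[27,2]]
Q^32 = (Q^16)² = [[2,5],[5,29]]
Q^64 = (Q^32)² = [[29,27],[27,2]]
Q^128 = (Q^64)² = [[2,5],[5,29]]
Q^256 = (Q^128)² = [[29,27],[27,2]]
F_256 mod 32 = Q^256[0][1] = 27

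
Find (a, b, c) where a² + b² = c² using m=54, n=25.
(2291, 2700, 3541)

Euclid's formula: a = m² - n², b = 2mn, c = m² + n²
m = 54, n = 25
a = 54² - 25² = 2916 - 625 = 2291
b = 2 × 54 × 25 = 2700
c = 54² + 25² = 2916 + 625 = 3541
Verification: 2291² + 2700² = 5248681 + 7290000 = 12538681 = 3541² ✓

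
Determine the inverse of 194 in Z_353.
111

gcd(194, 353) = 1, so the inverse exists.
Extended Euclidean algorithm on (353, 194):
353 = 1 × 194 + 159  ⟹  159 = (1)·353 + (-1)·194
194 = 1 × 159 + 35  ⟹  35 = (-1)·353 + (2)·194
159 = 4 × 35 + 19  ⟹  19 = (5)·353 + (-9)·194
35 = 1 × 19 + 16  ⟹  16 = (-6)·353 + (11)·194
19 = 1 × 16 + 3  ⟹  3 = (11)·353 + (-20)·194
16 = 5 × 3 + 1  ⟹  1 = (-61)·353 + (111)·194
So (111)·194 ≡ 1 (mod 353), i.e. 194^(-1) ≡ 111 (mod 353).
Check: 194 × 111 = 21534 ≡ 1 (mod 353)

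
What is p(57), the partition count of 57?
614154

p(n) counts ways to write n as a sum of positive integers (order ignored).
Euler's pentagonal recurrence: p(k) = p(k-1) + p(k-2) - p(k-5) - p(k-7) + p(k-12) + p(k-15) - ... (offsets j(3j∓1)/2, signs ++--, p(0)=1, p(<0)=0).
DP table for k = 0..56: p(0)=1, p(1)=1, p(2)=2, p(3)=3, p(4)=5, p(5)=7, p(6)=11, p(7)=15, p(8)=22, p(9)=30, p(10)=42, p(11)=56, p(12)=77, p(13)=101, p(14)=135, p(15)=176, p(16)=231, p(17)=297, p(18)=385, p(19)=490, p(20)=627, p(21)=792, p(22)=1002, p(23)=1255, p(24)=1575, p(25)=1958, p(26)=2436, p(27)=3010, p(28)=3718, p(29)=4565, p(30)=5604, p(31)=6842, p(32)=8349, p(33)=10143, p(34)=12310, p(35)=14883, p(36)=17977, p(37)=21637, p(38)=26015, p(39)=31185, p(40)=37338, p(41)=44583, p(42)=53174, p(43)=63261, p(44)=75175, p(45)=89134, p(46)=105558, p(47)=124754, p(48)=147273, p(49)=173525, p(50)=204226, p(51)=239943, p(52)=281589, p(53)=329931, p(54)=386155, p(55)=451276, p(56)=526823.
Final step: p(57) = p(56) + p(55) - p(52) - p(50) + p(45) + p(42) - p(35) - p(31) + p(22) + p(17) - p(6) - p(0)
= 526823 + 451276 - 281589 - 204226 + 89134 + 53174 - 14883 - 6842 + 1002 + 297 - 11 - 1
= 614154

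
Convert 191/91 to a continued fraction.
[2; 10, 9]

Euclidean algorithm steps:
191 = 2 × 91 + 9
91 = 10 × 9 + 1
9 = 9 × 1 + 0
Continued fraction: [2; 10, 9]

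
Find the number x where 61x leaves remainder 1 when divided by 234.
211

gcd(61, 234) = 1, so the inverse exists.
Extended Euclidean algorithm on (234, 61):
234 = 3 × 61 + 51  ⟹  51 = (1)·234 + (-3)·61
61 = 1 × 51 + 10  ⟹  10 = (-1)·234 + (4)·61
51 = 5 × 10 + 1  ⟹  1 = (6)·234 + (-23)·61
So (-23)·61 ≡ 1 (mod 234), i.e. 61^(-1) ≡ -23 ≡ 211 (mod 234).
Check: 61 × 211 = 12871 ≡ 1 (mod 234)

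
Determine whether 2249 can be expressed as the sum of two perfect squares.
20² + 43² (a=20, b=43)

Factorization: 2249 = 13 × 173
By Fermat: n is sum of two squares iff every prime p ≡ 3 (mod 4) appears to even power.
All primes ≡ 3 (mod 4) appear to even power.
Search a = 0, 1, 2, … for 2249 - a² a perfect square: first hit at a = 20: 2249 - 400 = 1849 = 43².
2249 = 20² + 43² = 400 + 1849 ✓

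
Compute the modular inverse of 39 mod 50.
9

gcd(39, 50) = 1, so the inverse exists.
Extended Euclidean algorithm on (50, 39):
50 = 1 × 39 + 11  ⟹  11 = (1)·50 + (-1)·39
39 = 3 × 11 + 6  ⟹  6 = (-3)·50 + (4)·39
11 = 1 × 6 + 5  ⟹  5 = (4)·50 + (-5)·39
6 = 1 × 5 + 1  ⟹  1 = (-7)·50 + (9)·39
So (9)·39 ≡ 1 (mod 50), i.e. 39^(-1) ≡ 9 (mod 50).
Check: 39 × 9 = 351 ≡ 1 (mod 50)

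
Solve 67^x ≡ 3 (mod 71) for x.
8

Baby-step giant-step with step n = ⌈√71⌉ = 9.
Baby steps 67^j mod 71 (j:value) for j=0..8: 0:1, 1:67, 2:16, 3:7, 4:43, 5:41, 6:49, 7:17, 8:3.
h = 3 is already in the table at j=8, so x = 8.
Check: 67^8 ≡ 3 (mod 71).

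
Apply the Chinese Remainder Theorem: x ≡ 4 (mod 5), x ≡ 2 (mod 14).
44

Using Chinese Remainder Theorem:
M = 5 × 14 = 70
M1 = 14, M2 = 5
y1 = 14^(-1) mod 5 = 4
y2 = 5^(-1) mod 14 = 3
x = (4×14×4 + 2×5×3) mod 70 = 44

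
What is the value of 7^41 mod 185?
157

Repeated squaring. Binary of 41 = 101001.
7^1 ≡ 7 (mod 185); 7^2 ≡ 49 (mod 185); 7^4 ≡ 181 (mod 185); 7^8 ≡ 16 (mod 185); 7^16 ≡ 71 (mod 185); 7^32 ≡ 46 (mod 185)
7^41 = 7^1 × 7^8 × 7^32 ≡ 157 (mod 185)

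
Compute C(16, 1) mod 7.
2

Using Lucas' theorem:
Write n=16 and k=1 in base 7:
n in base 7: [2, 2]
k in base 7: [0, 1]
C(16,1) mod 7 = ∏ C(n_i, k_i) mod 7
Digit binomials (mod 7): C(2,0) = 1; C(2,1) = 2
Product: 1 × 2 = 2 ≡ 2 (mod 7)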